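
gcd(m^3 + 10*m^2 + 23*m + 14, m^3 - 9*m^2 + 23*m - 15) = 1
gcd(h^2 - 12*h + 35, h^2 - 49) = h - 7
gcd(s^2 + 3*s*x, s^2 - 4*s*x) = s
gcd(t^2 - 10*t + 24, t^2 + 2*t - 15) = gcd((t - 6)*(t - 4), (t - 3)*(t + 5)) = 1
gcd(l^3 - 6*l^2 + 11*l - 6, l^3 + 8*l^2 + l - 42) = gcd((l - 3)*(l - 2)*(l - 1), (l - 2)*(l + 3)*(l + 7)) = l - 2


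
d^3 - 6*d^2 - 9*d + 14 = (d - 7)*(d - 1)*(d + 2)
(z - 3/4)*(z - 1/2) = z^2 - 5*z/4 + 3/8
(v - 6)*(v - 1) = v^2 - 7*v + 6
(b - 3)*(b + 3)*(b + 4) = b^3 + 4*b^2 - 9*b - 36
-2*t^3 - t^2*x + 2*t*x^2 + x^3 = (-t + x)*(t + x)*(2*t + x)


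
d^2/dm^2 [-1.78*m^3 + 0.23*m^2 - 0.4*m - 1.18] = 0.46 - 10.68*m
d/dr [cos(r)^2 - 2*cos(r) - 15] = 2*(1 - cos(r))*sin(r)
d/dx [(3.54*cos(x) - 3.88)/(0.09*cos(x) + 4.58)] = -16.5624*sin(x)/(0.09*cos(x) + 4.58)^2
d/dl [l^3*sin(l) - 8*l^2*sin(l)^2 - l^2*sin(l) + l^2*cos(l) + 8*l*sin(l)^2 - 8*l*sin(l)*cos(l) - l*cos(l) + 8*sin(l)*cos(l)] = l^3*cos(l) + 2*l^2*sin(l) - 8*l^2*sin(2*l) - l^2*cos(l) - l*sin(l) + 8*l*sin(2*l) + 2*l*cos(l) - 8*l - cos(l) + 4*sqrt(2)*cos(2*l + pi/4) + 4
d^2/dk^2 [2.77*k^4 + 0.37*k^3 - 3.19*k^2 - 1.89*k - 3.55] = 33.24*k^2 + 2.22*k - 6.38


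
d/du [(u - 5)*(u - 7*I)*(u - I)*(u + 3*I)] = 4*u^3 + u^2*(-15 - 15*I) + u*(34 + 50*I) - 85 - 21*I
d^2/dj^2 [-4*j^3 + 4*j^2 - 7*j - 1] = 8 - 24*j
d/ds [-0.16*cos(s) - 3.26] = 0.16*sin(s)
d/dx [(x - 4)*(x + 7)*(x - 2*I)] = 3*x^2 + x*(6 - 4*I) - 28 - 6*I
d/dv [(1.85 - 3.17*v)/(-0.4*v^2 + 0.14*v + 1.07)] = (-1.268*v^2 + 1.48*v - 3.6509)/(0.16*v^4 - 0.112*v^3 - 0.8364*v^2 + 0.2996*v + 1.1449)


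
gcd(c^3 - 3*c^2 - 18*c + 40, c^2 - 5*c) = c - 5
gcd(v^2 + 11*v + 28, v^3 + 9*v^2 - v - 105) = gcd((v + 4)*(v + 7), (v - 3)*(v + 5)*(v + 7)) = v + 7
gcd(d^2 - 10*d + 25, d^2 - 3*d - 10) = d - 5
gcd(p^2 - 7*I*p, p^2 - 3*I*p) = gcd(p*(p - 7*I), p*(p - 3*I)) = p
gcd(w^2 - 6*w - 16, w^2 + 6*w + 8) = w + 2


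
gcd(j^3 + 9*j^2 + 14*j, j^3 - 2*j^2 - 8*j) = j^2 + 2*j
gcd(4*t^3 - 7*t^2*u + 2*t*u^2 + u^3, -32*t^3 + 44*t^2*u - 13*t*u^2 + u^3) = t - u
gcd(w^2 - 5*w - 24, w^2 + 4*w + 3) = w + 3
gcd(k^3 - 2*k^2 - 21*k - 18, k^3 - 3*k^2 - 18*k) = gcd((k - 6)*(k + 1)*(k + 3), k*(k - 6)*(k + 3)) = k^2 - 3*k - 18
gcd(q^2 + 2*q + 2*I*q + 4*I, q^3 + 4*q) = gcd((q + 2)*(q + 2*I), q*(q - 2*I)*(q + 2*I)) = q + 2*I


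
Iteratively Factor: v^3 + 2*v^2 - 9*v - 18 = (v - 3)*(v^2 + 5*v + 6) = (v - 3)*(v + 2)*(v + 3)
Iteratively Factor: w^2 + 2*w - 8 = (w + 4)*(w - 2)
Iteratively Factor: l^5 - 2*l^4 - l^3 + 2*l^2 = (l + 1)*(l^4 - 3*l^3 + 2*l^2) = l*(l + 1)*(l^3 - 3*l^2 + 2*l) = l*(l - 1)*(l + 1)*(l^2 - 2*l) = l^2*(l - 1)*(l + 1)*(l - 2)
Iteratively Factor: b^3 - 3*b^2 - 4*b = (b + 1)*(b^2 - 4*b) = b*(b + 1)*(b - 4)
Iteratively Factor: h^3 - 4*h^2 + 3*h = (h - 1)*(h^2 - 3*h) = (h - 3)*(h - 1)*(h)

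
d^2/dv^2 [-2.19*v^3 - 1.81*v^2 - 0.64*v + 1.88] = -13.14*v - 3.62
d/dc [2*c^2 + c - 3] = 4*c + 1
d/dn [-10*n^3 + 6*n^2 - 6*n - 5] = -30*n^2 + 12*n - 6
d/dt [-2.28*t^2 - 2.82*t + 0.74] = -4.56*t - 2.82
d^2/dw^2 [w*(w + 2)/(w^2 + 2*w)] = 0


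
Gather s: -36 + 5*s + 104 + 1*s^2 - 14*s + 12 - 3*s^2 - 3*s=-2*s^2 - 12*s + 80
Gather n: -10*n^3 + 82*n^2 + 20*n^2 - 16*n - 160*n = -10*n^3 + 102*n^2 - 176*n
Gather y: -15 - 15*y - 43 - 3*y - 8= -18*y - 66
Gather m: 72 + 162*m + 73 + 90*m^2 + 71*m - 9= 90*m^2 + 233*m + 136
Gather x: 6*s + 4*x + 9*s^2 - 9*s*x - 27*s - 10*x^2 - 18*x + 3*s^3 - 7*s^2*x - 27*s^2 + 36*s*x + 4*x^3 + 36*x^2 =3*s^3 - 18*s^2 - 21*s + 4*x^3 + 26*x^2 + x*(-7*s^2 + 27*s - 14)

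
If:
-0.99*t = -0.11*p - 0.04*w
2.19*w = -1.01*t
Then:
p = -19.8784878487849*w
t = -2.16831683168317*w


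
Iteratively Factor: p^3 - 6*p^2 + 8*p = (p - 2)*(p^2 - 4*p) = (p - 4)*(p - 2)*(p)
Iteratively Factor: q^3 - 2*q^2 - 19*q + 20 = (q - 1)*(q^2 - q - 20) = (q - 1)*(q + 4)*(q - 5)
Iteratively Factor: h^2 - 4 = (h - 2)*(h + 2)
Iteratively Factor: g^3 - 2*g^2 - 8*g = (g + 2)*(g^2 - 4*g) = g*(g + 2)*(g - 4)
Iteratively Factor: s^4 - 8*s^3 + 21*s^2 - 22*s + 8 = (s - 1)*(s^3 - 7*s^2 + 14*s - 8) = (s - 2)*(s - 1)*(s^2 - 5*s + 4) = (s - 2)*(s - 1)^2*(s - 4)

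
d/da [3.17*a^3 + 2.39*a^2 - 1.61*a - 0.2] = 9.51*a^2 + 4.78*a - 1.61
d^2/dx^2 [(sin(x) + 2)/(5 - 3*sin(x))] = 11*(3*sin(x)^2 + 5*sin(x) - 6)/(3*sin(x) - 5)^3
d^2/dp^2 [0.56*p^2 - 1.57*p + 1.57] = 1.12000000000000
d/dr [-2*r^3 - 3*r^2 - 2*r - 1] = -6*r^2 - 6*r - 2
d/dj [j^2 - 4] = 2*j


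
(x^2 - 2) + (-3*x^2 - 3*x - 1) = -2*x^2 - 3*x - 3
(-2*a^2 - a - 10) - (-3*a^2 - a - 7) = a^2 - 3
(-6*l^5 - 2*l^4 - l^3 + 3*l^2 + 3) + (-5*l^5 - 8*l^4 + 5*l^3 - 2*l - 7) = -11*l^5 - 10*l^4 + 4*l^3 + 3*l^2 - 2*l - 4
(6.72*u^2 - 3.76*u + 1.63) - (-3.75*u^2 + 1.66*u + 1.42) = 10.47*u^2 - 5.42*u + 0.21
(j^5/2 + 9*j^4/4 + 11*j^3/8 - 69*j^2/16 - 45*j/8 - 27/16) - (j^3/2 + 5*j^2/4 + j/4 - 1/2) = j^5/2 + 9*j^4/4 + 7*j^3/8 - 89*j^2/16 - 47*j/8 - 19/16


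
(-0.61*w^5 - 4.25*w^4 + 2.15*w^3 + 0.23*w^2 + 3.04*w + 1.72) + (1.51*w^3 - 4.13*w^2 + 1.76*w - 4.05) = -0.61*w^5 - 4.25*w^4 + 3.66*w^3 - 3.9*w^2 + 4.8*w - 2.33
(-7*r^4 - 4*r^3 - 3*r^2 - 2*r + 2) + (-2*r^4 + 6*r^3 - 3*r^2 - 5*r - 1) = -9*r^4 + 2*r^3 - 6*r^2 - 7*r + 1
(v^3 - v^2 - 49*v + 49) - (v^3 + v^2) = -2*v^2 - 49*v + 49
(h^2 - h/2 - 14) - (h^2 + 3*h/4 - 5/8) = -5*h/4 - 107/8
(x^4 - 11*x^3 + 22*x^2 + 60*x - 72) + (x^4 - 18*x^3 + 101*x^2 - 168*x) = 2*x^4 - 29*x^3 + 123*x^2 - 108*x - 72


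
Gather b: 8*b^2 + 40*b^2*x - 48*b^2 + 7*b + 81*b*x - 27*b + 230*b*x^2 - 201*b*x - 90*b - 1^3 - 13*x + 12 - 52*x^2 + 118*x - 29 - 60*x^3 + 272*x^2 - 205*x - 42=b^2*(40*x - 40) + b*(230*x^2 - 120*x - 110) - 60*x^3 + 220*x^2 - 100*x - 60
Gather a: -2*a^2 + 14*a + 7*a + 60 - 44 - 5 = -2*a^2 + 21*a + 11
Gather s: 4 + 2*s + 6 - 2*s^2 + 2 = -2*s^2 + 2*s + 12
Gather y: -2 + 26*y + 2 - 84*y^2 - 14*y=-84*y^2 + 12*y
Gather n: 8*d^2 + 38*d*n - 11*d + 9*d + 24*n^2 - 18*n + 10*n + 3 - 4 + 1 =8*d^2 - 2*d + 24*n^2 + n*(38*d - 8)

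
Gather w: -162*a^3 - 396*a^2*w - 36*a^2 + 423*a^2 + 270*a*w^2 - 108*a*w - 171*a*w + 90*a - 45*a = -162*a^3 + 387*a^2 + 270*a*w^2 + 45*a + w*(-396*a^2 - 279*a)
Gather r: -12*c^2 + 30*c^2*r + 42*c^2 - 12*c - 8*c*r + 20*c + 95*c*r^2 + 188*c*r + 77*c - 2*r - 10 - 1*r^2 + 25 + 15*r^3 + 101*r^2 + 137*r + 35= 30*c^2 + 85*c + 15*r^3 + r^2*(95*c + 100) + r*(30*c^2 + 180*c + 135) + 50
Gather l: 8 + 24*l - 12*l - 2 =12*l + 6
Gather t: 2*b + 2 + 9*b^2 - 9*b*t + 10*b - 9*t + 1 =9*b^2 + 12*b + t*(-9*b - 9) + 3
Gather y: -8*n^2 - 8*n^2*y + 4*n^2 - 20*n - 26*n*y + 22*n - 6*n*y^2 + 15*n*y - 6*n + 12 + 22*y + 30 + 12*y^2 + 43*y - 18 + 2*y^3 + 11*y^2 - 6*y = -4*n^2 - 4*n + 2*y^3 + y^2*(23 - 6*n) + y*(-8*n^2 - 11*n + 59) + 24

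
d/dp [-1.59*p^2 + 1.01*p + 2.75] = 1.01 - 3.18*p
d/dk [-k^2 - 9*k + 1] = -2*k - 9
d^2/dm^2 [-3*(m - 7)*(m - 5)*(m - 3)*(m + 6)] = -36*m^2 + 162*m + 114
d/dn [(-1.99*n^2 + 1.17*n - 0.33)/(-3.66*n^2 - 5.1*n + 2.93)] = (14.4312*n^2 - 14.077*n + 1.7451)/(13.3956*n^4 + 37.332*n^3 + 4.5624*n^2 - 29.886*n + 8.5849)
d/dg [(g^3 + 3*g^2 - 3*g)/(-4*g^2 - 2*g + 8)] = (-g^4 - g^3 + 3*g^2/2 + 12*g - 6)/(4*g^4 + 4*g^3 - 15*g^2 - 8*g + 16)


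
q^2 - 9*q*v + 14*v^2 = (q - 7*v)*(q - 2*v)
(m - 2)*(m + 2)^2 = m^3 + 2*m^2 - 4*m - 8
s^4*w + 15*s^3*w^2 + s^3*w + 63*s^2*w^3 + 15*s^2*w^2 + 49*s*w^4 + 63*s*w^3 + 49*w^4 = (s + w)*(s + 7*w)^2*(s*w + w)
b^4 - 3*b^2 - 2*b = b*(b - 2)*(b + 1)^2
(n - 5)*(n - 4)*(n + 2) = n^3 - 7*n^2 + 2*n + 40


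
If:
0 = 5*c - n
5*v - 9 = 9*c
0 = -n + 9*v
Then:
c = -81/56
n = -405/56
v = -45/56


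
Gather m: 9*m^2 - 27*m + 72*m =9*m^2 + 45*m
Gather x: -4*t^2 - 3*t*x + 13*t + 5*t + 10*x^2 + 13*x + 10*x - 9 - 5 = -4*t^2 + 18*t + 10*x^2 + x*(23 - 3*t) - 14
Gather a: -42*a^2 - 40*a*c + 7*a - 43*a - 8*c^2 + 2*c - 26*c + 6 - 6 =-42*a^2 + a*(-40*c - 36) - 8*c^2 - 24*c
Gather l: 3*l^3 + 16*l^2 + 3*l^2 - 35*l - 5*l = 3*l^3 + 19*l^2 - 40*l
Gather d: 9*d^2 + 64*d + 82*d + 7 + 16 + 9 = 9*d^2 + 146*d + 32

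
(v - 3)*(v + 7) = v^2 + 4*v - 21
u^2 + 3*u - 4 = (u - 1)*(u + 4)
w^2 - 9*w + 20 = (w - 5)*(w - 4)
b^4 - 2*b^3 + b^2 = b^2*(b - 1)^2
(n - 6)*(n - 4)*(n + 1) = n^3 - 9*n^2 + 14*n + 24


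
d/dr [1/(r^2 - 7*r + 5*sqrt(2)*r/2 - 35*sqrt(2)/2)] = 2*(-4*r - 5*sqrt(2) + 14)/(2*r^2 - 14*r + 5*sqrt(2)*r - 35*sqrt(2))^2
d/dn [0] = 0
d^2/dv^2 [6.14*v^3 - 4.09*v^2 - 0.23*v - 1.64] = 36.84*v - 8.18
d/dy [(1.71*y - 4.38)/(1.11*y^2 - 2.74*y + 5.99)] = (-1.8981*y^2 + 9.7236*y - 1.7583)/(1.2321*y^4 - 6.0828*y^3 + 20.8054*y^2 - 32.8252*y + 35.8801)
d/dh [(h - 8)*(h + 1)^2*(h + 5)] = 4*h^3 - 3*h^2 - 90*h - 83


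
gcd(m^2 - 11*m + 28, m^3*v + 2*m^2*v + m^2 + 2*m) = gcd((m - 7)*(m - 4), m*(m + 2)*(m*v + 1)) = 1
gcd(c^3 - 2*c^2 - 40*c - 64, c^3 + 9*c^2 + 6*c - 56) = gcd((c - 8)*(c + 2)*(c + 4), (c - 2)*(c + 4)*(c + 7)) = c + 4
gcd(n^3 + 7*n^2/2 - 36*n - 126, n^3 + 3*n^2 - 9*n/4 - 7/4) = n + 7/2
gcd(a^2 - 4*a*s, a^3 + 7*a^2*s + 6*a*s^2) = a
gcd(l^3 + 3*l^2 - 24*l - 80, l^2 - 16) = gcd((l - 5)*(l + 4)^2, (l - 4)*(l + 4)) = l + 4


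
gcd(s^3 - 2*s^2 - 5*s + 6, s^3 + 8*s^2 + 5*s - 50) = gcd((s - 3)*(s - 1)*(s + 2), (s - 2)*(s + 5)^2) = 1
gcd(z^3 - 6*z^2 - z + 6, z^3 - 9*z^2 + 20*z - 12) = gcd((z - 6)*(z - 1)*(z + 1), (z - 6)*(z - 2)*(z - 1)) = z^2 - 7*z + 6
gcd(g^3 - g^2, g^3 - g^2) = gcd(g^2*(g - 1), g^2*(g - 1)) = g^3 - g^2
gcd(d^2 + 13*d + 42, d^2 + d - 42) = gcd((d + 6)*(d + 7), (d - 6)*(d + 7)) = d + 7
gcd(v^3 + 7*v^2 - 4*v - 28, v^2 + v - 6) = v - 2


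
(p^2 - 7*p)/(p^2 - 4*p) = (p - 7)/(p - 4)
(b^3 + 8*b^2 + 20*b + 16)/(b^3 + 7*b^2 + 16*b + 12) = (b + 4)/(b + 3)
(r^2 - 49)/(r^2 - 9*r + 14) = (r + 7)/(r - 2)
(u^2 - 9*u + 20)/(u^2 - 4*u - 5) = (u - 4)/(u + 1)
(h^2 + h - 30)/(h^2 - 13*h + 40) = (h + 6)/(h - 8)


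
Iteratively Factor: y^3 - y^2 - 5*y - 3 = (y - 3)*(y^2 + 2*y + 1) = (y - 3)*(y + 1)*(y + 1)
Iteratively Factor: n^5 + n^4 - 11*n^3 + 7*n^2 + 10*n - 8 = (n - 1)*(n^4 + 2*n^3 - 9*n^2 - 2*n + 8) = (n - 1)*(n + 1)*(n^3 + n^2 - 10*n + 8) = (n - 2)*(n - 1)*(n + 1)*(n^2 + 3*n - 4) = (n - 2)*(n - 1)*(n + 1)*(n + 4)*(n - 1)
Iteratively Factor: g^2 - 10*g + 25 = (g - 5)*(g - 5)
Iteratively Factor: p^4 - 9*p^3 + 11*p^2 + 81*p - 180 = (p - 3)*(p^3 - 6*p^2 - 7*p + 60) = (p - 3)*(p + 3)*(p^2 - 9*p + 20) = (p - 5)*(p - 3)*(p + 3)*(p - 4)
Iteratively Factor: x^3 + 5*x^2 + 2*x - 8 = (x + 4)*(x^2 + x - 2) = (x - 1)*(x + 4)*(x + 2)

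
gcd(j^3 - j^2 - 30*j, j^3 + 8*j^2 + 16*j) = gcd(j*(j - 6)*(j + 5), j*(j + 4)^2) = j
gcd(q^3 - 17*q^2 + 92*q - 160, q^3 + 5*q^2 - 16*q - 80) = q - 4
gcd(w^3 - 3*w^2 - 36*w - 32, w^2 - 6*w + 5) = 1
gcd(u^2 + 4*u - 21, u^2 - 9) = u - 3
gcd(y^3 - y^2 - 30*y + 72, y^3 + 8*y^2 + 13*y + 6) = y + 6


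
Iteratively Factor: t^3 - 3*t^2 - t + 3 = (t - 3)*(t^2 - 1) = (t - 3)*(t + 1)*(t - 1)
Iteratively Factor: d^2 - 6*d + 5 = (d - 5)*(d - 1)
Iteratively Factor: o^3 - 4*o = (o - 2)*(o^2 + 2*o) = (o - 2)*(o + 2)*(o)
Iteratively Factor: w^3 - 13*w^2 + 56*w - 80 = (w - 4)*(w^2 - 9*w + 20) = (w - 5)*(w - 4)*(w - 4)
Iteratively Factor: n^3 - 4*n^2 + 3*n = (n - 3)*(n^2 - n) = n*(n - 3)*(n - 1)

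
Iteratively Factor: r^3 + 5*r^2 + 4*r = (r)*(r^2 + 5*r + 4) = r*(r + 1)*(r + 4)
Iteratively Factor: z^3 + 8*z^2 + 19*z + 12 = (z + 1)*(z^2 + 7*z + 12) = (z + 1)*(z + 4)*(z + 3)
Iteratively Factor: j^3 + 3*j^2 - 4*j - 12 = (j + 3)*(j^2 - 4) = (j + 2)*(j + 3)*(j - 2)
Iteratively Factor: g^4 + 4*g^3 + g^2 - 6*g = (g - 1)*(g^3 + 5*g^2 + 6*g) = (g - 1)*(g + 3)*(g^2 + 2*g) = (g - 1)*(g + 2)*(g + 3)*(g)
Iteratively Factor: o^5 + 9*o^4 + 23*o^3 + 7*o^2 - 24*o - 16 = (o + 1)*(o^4 + 8*o^3 + 15*o^2 - 8*o - 16) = (o + 1)*(o + 4)*(o^3 + 4*o^2 - o - 4) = (o + 1)*(o + 4)^2*(o^2 - 1) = (o + 1)^2*(o + 4)^2*(o - 1)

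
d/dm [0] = 0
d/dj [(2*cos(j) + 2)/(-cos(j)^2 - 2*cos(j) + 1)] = 2*(sin(j)^2 - 2*cos(j) - 4)*sin(j)/(-sin(j)^2 + 2*cos(j))^2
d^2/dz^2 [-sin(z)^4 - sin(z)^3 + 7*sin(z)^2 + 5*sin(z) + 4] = 16*sin(z)^4 + 9*sin(z)^3 - 40*sin(z)^2 - 11*sin(z) + 14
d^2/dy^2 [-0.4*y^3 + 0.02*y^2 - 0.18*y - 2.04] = 0.04 - 2.4*y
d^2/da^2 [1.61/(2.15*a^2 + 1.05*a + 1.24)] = (-14.88445*a^2 - 7.26915*a + 1.61*(4.3*a + 1.05)*(8.6*a + 2.1) - 8.58452)/(2.15*a^2 + 1.05*a + 1.24)^3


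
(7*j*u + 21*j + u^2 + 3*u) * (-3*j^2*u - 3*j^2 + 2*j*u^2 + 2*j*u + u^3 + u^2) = -21*j^3*u^2 - 84*j^3*u - 63*j^3 + 11*j^2*u^3 + 44*j^2*u^2 + 33*j^2*u + 9*j*u^4 + 36*j*u^3 + 27*j*u^2 + u^5 + 4*u^4 + 3*u^3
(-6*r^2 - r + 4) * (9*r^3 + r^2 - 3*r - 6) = -54*r^5 - 15*r^4 + 53*r^3 + 43*r^2 - 6*r - 24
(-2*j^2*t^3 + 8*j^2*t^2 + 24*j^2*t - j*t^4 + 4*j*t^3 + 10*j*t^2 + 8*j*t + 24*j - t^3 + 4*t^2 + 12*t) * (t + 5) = -2*j^2*t^4 - 2*j^2*t^3 + 64*j^2*t^2 + 120*j^2*t - j*t^5 - j*t^4 + 30*j*t^3 + 58*j*t^2 + 64*j*t + 120*j - t^4 - t^3 + 32*t^2 + 60*t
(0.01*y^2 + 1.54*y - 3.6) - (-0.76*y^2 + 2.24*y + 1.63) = 0.77*y^2 - 0.7*y - 5.23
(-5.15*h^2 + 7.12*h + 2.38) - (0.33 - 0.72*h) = -5.15*h^2 + 7.84*h + 2.05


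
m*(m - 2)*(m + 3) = m^3 + m^2 - 6*m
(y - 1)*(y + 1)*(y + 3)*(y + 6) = y^4 + 9*y^3 + 17*y^2 - 9*y - 18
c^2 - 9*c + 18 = (c - 6)*(c - 3)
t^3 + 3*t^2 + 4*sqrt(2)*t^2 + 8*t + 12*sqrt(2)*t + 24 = (t + 3)*(t + 2*sqrt(2))^2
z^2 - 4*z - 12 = (z - 6)*(z + 2)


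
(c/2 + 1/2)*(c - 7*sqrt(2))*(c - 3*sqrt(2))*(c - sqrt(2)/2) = c^4/2 - 21*sqrt(2)*c^3/4 + c^3/2 - 21*sqrt(2)*c^2/4 + 26*c^2 - 21*sqrt(2)*c/2 + 26*c - 21*sqrt(2)/2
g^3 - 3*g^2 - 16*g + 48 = (g - 4)*(g - 3)*(g + 4)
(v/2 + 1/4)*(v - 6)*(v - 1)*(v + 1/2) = v^4/2 - 3*v^3 - 3*v^2/8 + 17*v/8 + 3/4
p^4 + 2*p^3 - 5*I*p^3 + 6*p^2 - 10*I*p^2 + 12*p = p*(p + 2)*(p - 6*I)*(p + I)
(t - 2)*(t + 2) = t^2 - 4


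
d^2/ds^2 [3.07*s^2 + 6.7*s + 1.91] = 6.14000000000000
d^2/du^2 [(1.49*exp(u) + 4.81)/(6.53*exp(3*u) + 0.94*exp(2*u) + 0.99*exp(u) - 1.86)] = (254.139764*exp(6*u) + 1873.362315*exp(5*u) + 287.559114*exp(4*u) + 313.06843*exp(3*u) + 554.850936*exp(2*u) + 41.097183*exp(u) + 14.011938)*exp(u)/(278.445077*exp(9*u) + 120.247338*exp(8*u) + 143.953197*exp(7*u) - 200.64473*exp(6*u) - 46.677861*exp(5*u) - 74.312658*exp(4*u) + 58.358367*exp(3*u) + 4.287114*exp(2*u) + 10.275012*exp(u) - 6.434856)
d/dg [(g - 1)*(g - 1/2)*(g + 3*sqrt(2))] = 3*g^2 - 3*g + 6*sqrt(2)*g - 9*sqrt(2)/2 + 1/2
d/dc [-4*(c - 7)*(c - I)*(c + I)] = -12*c^2 + 56*c - 4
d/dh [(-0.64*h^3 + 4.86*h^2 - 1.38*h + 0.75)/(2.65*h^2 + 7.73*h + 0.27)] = (-1.696*h^4 - 9.8944*h^3 + 40.7064*h^2 - 1.3506*h - 6.1701)/(7.0225*h^4 + 40.969*h^3 + 61.1839*h^2 + 4.1742*h + 0.0729)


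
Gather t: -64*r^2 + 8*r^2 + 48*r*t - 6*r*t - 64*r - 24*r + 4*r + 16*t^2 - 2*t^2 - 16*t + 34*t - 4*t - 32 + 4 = -56*r^2 - 84*r + 14*t^2 + t*(42*r + 14) - 28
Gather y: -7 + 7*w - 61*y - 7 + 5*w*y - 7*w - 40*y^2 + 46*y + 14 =-40*y^2 + y*(5*w - 15)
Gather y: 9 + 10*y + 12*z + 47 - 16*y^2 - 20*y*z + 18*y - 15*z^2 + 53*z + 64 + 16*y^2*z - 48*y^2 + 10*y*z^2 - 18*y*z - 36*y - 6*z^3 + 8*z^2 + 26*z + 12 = y^2*(16*z - 64) + y*(10*z^2 - 38*z - 8) - 6*z^3 - 7*z^2 + 91*z + 132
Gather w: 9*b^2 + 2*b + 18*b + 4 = 9*b^2 + 20*b + 4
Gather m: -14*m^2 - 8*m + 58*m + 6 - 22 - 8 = -14*m^2 + 50*m - 24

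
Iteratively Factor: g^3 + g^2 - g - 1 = (g + 1)*(g^2 - 1) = (g + 1)^2*(g - 1)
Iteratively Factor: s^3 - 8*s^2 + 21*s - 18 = (s - 2)*(s^2 - 6*s + 9) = (s - 3)*(s - 2)*(s - 3)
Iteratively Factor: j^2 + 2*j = (j)*(j + 2)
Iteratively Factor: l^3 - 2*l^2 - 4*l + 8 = (l - 2)*(l^2 - 4) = (l - 2)^2*(l + 2)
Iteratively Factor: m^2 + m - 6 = (m + 3)*(m - 2)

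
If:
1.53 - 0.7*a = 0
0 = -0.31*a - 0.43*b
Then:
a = 2.19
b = -1.58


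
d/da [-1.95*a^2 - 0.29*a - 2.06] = -3.9*a - 0.29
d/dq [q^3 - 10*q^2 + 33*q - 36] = 3*q^2 - 20*q + 33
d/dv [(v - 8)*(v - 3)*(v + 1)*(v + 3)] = 4*v^3 - 21*v^2 - 34*v + 63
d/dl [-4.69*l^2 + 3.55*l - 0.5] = 3.55 - 9.38*l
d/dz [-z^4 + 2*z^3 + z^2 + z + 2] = -4*z^3 + 6*z^2 + 2*z + 1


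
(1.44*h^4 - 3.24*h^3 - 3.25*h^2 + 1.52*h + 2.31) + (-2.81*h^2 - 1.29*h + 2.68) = 1.44*h^4 - 3.24*h^3 - 6.06*h^2 + 0.23*h + 4.99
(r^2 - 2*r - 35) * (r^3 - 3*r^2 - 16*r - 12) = r^5 - 5*r^4 - 45*r^3 + 125*r^2 + 584*r + 420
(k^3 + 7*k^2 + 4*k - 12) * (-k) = -k^4 - 7*k^3 - 4*k^2 + 12*k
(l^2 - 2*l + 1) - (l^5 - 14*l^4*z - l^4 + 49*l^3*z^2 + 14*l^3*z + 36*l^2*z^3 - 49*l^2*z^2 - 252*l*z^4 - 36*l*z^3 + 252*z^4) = -l^5 + 14*l^4*z + l^4 - 49*l^3*z^2 - 14*l^3*z - 36*l^2*z^3 + 49*l^2*z^2 + l^2 + 252*l*z^4 + 36*l*z^3 - 2*l - 252*z^4 + 1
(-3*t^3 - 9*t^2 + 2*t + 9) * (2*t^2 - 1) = -6*t^5 - 18*t^4 + 7*t^3 + 27*t^2 - 2*t - 9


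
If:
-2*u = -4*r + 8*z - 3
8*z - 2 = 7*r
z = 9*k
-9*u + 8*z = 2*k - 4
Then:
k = 61/2924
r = -52/731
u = 887/1462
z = 549/2924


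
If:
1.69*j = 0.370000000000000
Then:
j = 0.22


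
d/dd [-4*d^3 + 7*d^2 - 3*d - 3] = -12*d^2 + 14*d - 3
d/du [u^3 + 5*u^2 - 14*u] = 3*u^2 + 10*u - 14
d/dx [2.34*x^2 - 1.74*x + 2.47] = 4.68*x - 1.74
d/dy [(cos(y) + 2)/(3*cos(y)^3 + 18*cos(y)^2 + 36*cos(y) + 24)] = 2*sin(y)/(3*(cos(y) + 2)^3)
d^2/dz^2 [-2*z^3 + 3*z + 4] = -12*z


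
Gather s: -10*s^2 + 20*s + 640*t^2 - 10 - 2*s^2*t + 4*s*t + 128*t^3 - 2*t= s^2*(-2*t - 10) + s*(4*t + 20) + 128*t^3 + 640*t^2 - 2*t - 10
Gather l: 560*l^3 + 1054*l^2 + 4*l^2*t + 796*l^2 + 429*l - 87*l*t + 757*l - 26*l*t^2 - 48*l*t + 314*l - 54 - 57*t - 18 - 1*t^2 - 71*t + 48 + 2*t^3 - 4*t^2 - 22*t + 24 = 560*l^3 + l^2*(4*t + 1850) + l*(-26*t^2 - 135*t + 1500) + 2*t^3 - 5*t^2 - 150*t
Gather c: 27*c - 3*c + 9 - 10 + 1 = 24*c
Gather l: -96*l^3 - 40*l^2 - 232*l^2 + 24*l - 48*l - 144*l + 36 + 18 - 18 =-96*l^3 - 272*l^2 - 168*l + 36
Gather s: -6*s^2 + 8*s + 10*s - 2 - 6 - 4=-6*s^2 + 18*s - 12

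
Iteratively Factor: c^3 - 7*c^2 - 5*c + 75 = (c + 3)*(c^2 - 10*c + 25) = (c - 5)*(c + 3)*(c - 5)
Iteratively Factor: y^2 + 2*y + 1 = (y + 1)*(y + 1)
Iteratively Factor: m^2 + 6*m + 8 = (m + 2)*(m + 4)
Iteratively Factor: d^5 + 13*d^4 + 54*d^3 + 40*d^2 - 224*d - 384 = (d - 2)*(d^4 + 15*d^3 + 84*d^2 + 208*d + 192) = (d - 2)*(d + 4)*(d^3 + 11*d^2 + 40*d + 48) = (d - 2)*(d + 4)^2*(d^2 + 7*d + 12) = (d - 2)*(d + 3)*(d + 4)^2*(d + 4)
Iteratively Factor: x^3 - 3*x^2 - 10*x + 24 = (x - 4)*(x^2 + x - 6) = (x - 4)*(x + 3)*(x - 2)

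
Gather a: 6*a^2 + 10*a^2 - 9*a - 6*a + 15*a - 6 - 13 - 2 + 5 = 16*a^2 - 16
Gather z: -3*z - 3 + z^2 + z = z^2 - 2*z - 3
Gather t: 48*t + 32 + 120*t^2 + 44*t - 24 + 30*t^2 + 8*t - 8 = 150*t^2 + 100*t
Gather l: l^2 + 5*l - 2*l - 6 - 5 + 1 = l^2 + 3*l - 10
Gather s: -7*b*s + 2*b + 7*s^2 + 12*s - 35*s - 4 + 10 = 2*b + 7*s^2 + s*(-7*b - 23) + 6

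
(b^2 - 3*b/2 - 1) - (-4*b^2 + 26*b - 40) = 5*b^2 - 55*b/2 + 39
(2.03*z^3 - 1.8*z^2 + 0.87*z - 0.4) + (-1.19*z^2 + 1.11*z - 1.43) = 2.03*z^3 - 2.99*z^2 + 1.98*z - 1.83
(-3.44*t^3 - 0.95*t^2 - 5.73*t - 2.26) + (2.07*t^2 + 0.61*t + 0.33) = -3.44*t^3 + 1.12*t^2 - 5.12*t - 1.93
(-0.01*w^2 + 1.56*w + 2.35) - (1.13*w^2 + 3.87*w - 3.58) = -1.14*w^2 - 2.31*w + 5.93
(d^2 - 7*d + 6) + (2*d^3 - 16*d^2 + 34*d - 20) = 2*d^3 - 15*d^2 + 27*d - 14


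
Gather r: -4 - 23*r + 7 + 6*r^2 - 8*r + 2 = 6*r^2 - 31*r + 5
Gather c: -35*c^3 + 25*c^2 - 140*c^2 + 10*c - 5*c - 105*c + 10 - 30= -35*c^3 - 115*c^2 - 100*c - 20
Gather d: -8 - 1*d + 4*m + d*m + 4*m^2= d*(m - 1) + 4*m^2 + 4*m - 8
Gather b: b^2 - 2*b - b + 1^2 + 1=b^2 - 3*b + 2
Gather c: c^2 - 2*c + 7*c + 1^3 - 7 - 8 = c^2 + 5*c - 14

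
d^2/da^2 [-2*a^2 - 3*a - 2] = -4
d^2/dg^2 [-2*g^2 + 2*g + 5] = -4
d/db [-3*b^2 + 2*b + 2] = 2 - 6*b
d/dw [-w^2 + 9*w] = 9 - 2*w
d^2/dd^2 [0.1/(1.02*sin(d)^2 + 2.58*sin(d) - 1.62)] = (-0.41616*sin(d)^4 - 0.78948*sin(d)^3 - 0.70236*sin(d)^2 + 1.161*sin(d) + 1.66176)/(1.02*sin(d)^2 + 2.58*sin(d) - 1.62)^3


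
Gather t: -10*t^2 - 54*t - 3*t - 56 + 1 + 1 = -10*t^2 - 57*t - 54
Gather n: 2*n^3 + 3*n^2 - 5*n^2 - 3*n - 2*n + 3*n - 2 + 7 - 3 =2*n^3 - 2*n^2 - 2*n + 2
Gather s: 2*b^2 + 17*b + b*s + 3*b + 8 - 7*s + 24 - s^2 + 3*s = 2*b^2 + 20*b - s^2 + s*(b - 4) + 32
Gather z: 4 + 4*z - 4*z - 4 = 0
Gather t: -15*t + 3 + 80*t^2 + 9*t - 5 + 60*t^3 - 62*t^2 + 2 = 60*t^3 + 18*t^2 - 6*t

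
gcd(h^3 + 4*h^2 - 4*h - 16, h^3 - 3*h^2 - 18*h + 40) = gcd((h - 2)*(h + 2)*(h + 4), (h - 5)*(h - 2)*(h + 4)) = h^2 + 2*h - 8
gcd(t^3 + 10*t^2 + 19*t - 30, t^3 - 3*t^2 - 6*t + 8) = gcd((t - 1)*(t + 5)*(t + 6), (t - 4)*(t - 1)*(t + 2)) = t - 1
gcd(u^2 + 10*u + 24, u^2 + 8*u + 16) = u + 4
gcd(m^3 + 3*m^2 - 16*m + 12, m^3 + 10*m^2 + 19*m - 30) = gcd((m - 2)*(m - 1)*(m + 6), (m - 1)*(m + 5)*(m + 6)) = m^2 + 5*m - 6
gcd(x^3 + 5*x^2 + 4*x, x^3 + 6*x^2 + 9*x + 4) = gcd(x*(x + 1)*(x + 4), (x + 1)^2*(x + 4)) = x^2 + 5*x + 4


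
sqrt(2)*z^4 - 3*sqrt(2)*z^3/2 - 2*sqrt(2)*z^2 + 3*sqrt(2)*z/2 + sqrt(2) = (z - 2)*(z - 1)*(z + 1)*(sqrt(2)*z + sqrt(2)/2)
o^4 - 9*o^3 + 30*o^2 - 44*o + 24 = (o - 3)*(o - 2)^3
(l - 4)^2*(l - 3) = l^3 - 11*l^2 + 40*l - 48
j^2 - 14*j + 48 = (j - 8)*(j - 6)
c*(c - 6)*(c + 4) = c^3 - 2*c^2 - 24*c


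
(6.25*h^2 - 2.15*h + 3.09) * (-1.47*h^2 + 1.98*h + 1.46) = -9.1875*h^4 + 15.5355*h^3 + 0.3257*h^2 + 2.9792*h + 4.5114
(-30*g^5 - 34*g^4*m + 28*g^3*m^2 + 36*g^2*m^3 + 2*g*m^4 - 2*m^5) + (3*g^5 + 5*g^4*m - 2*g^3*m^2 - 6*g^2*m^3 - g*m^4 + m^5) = -27*g^5 - 29*g^4*m + 26*g^3*m^2 + 30*g^2*m^3 + g*m^4 - m^5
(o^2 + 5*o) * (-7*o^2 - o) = -7*o^4 - 36*o^3 - 5*o^2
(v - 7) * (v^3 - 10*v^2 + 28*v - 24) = v^4 - 17*v^3 + 98*v^2 - 220*v + 168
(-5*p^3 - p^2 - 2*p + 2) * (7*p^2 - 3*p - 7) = -35*p^5 + 8*p^4 + 24*p^3 + 27*p^2 + 8*p - 14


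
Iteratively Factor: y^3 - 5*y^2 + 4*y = (y)*(y^2 - 5*y + 4) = y*(y - 4)*(y - 1)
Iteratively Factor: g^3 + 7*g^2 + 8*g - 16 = (g + 4)*(g^2 + 3*g - 4) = (g + 4)^2*(g - 1)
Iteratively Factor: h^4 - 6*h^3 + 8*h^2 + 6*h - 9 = (h - 1)*(h^3 - 5*h^2 + 3*h + 9) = (h - 1)*(h + 1)*(h^2 - 6*h + 9) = (h - 3)*(h - 1)*(h + 1)*(h - 3)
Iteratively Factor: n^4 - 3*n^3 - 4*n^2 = (n)*(n^3 - 3*n^2 - 4*n) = n^2*(n^2 - 3*n - 4) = n^2*(n + 1)*(n - 4)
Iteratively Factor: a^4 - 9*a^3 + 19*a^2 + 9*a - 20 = (a - 4)*(a^3 - 5*a^2 - a + 5) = (a - 4)*(a + 1)*(a^2 - 6*a + 5) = (a - 5)*(a - 4)*(a + 1)*(a - 1)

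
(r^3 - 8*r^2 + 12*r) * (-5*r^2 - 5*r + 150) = -5*r^5 + 35*r^4 + 130*r^3 - 1260*r^2 + 1800*r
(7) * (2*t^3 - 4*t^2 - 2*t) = 14*t^3 - 28*t^2 - 14*t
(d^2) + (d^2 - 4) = 2*d^2 - 4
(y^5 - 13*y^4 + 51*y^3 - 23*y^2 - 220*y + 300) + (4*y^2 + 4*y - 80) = y^5 - 13*y^4 + 51*y^3 - 19*y^2 - 216*y + 220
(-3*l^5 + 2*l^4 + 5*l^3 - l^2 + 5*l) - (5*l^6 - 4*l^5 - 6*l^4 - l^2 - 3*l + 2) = -5*l^6 + l^5 + 8*l^4 + 5*l^3 + 8*l - 2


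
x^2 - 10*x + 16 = (x - 8)*(x - 2)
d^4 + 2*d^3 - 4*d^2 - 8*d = d*(d - 2)*(d + 2)^2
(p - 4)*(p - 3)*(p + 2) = p^3 - 5*p^2 - 2*p + 24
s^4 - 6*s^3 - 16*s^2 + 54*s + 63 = (s - 7)*(s - 3)*(s + 1)*(s + 3)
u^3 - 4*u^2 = u^2*(u - 4)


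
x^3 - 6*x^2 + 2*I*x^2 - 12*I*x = x*(x - 6)*(x + 2*I)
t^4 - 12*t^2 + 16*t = t*(t - 2)^2*(t + 4)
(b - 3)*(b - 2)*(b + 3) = b^3 - 2*b^2 - 9*b + 18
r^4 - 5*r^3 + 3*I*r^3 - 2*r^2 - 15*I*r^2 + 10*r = r*(r - 5)*(r + I)*(r + 2*I)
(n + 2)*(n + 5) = n^2 + 7*n + 10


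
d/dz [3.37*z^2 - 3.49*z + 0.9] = 6.74*z - 3.49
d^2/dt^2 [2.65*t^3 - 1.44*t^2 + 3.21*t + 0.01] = 15.9*t - 2.88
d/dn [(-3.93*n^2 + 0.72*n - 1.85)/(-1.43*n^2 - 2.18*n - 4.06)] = (9.597*n^2 + 26.6206*n - 6.9562)/(2.0449*n^4 + 6.2348*n^3 + 16.364*n^2 + 17.7016*n + 16.4836)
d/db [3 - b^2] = -2*b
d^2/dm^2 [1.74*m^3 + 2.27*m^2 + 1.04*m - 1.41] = 10.44*m + 4.54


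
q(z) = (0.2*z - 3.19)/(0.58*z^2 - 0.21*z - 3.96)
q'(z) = (0.21 - 1.16*z)*(0.2*z - 3.19)/(0.58*z^2 - 0.21*z - 3.96)^2 + 0.2/(0.58*z^2 - 0.21*z - 3.96) = (-0.116*z^2 + 3.7004*z - 1.4619)/(0.3364*z^4 - 0.2436*z^3 - 4.5495*z^2 + 1.6632*z + 15.6816)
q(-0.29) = 0.84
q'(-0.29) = -0.17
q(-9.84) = -0.10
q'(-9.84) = -0.02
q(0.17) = 0.79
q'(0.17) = -0.05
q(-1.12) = 1.14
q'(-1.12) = -0.64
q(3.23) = -1.80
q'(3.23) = 4.65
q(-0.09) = 0.81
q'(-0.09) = -0.12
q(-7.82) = -0.14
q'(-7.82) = -0.03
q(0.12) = 0.80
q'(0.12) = -0.06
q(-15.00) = -0.05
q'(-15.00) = -0.00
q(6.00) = -0.13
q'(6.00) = 0.07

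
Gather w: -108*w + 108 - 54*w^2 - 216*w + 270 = -54*w^2 - 324*w + 378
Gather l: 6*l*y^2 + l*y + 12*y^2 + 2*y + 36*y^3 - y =l*(6*y^2 + y) + 36*y^3 + 12*y^2 + y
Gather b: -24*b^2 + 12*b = -24*b^2 + 12*b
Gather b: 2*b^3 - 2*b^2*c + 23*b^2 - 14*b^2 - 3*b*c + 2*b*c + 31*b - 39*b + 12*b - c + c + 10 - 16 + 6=2*b^3 + b^2*(9 - 2*c) + b*(4 - c)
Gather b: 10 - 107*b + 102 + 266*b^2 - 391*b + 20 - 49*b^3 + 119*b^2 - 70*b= -49*b^3 + 385*b^2 - 568*b + 132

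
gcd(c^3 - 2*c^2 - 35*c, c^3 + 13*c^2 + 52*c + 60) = c + 5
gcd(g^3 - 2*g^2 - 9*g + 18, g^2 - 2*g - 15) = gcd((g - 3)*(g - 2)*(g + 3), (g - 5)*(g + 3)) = g + 3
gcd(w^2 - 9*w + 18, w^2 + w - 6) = 1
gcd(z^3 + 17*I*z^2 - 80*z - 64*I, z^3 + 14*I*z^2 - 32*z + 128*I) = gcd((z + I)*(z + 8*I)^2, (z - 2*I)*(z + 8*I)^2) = z^2 + 16*I*z - 64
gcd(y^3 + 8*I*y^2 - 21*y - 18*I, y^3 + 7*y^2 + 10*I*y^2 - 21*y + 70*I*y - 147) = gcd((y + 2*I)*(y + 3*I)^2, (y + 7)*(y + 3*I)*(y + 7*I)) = y + 3*I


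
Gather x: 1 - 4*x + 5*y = -4*x + 5*y + 1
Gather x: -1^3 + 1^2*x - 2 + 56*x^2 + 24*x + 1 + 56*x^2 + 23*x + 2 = 112*x^2 + 48*x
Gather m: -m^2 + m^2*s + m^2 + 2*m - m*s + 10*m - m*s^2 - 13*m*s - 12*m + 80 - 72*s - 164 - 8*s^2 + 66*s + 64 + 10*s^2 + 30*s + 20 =m^2*s + m*(-s^2 - 14*s) + 2*s^2 + 24*s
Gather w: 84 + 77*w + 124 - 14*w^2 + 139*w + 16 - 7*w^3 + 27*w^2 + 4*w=-7*w^3 + 13*w^2 + 220*w + 224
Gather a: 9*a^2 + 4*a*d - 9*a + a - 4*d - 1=9*a^2 + a*(4*d - 8) - 4*d - 1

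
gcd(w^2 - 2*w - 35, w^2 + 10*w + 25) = w + 5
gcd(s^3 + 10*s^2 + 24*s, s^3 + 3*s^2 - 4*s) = s^2 + 4*s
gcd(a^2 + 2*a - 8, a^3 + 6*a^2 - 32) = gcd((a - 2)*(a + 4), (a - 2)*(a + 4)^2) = a^2 + 2*a - 8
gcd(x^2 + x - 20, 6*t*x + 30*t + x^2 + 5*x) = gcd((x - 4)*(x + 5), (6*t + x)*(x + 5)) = x + 5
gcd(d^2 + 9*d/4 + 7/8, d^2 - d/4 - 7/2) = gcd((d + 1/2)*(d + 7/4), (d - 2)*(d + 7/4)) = d + 7/4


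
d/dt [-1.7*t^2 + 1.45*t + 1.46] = 1.45 - 3.4*t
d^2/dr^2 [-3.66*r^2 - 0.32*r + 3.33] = -7.32000000000000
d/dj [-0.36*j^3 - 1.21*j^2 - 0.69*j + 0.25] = -1.08*j^2 - 2.42*j - 0.69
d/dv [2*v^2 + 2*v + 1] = 4*v + 2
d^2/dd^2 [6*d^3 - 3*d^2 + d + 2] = 36*d - 6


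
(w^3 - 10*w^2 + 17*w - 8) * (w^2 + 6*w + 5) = w^5 - 4*w^4 - 38*w^3 + 44*w^2 + 37*w - 40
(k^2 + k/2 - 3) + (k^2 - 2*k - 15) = 2*k^2 - 3*k/2 - 18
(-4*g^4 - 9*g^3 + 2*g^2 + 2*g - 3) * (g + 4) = -4*g^5 - 25*g^4 - 34*g^3 + 10*g^2 + 5*g - 12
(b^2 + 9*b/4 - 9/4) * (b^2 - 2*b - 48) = b^4 + b^3/4 - 219*b^2/4 - 207*b/2 + 108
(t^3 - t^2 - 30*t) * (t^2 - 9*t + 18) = t^5 - 10*t^4 - 3*t^3 + 252*t^2 - 540*t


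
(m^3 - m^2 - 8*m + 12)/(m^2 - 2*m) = m + 1 - 6/m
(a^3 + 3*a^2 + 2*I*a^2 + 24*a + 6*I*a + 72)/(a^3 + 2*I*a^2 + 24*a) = (a + 3)/a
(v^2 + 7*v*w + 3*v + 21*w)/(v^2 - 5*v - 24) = (v + 7*w)/(v - 8)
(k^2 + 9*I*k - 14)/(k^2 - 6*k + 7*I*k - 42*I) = (k + 2*I)/(k - 6)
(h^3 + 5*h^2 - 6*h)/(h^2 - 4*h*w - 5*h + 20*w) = h*(h^2 + 5*h - 6)/(h^2 - 4*h*w - 5*h + 20*w)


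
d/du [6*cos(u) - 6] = -6*sin(u)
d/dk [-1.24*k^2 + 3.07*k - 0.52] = 3.07 - 2.48*k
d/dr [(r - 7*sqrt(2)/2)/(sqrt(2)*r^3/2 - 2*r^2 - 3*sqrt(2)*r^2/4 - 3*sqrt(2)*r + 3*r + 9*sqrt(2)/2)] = 2*(-4*sqrt(2)*r^3 + 3*sqrt(2)*r^2 + 50*r^2 - 56*sqrt(2)*r - 42*r - 84 + 60*sqrt(2))/(4*r^6 - 16*sqrt(2)*r^5 - 12*r^5 - 7*r^4 + 48*sqrt(2)*r^4 + 48*r^3 + 60*sqrt(2)*r^3 - 288*sqrt(2)*r^2 + 108*r^2 - 432*r + 216*sqrt(2)*r + 324)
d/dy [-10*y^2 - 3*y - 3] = -20*y - 3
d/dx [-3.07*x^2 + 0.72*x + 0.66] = 0.72 - 6.14*x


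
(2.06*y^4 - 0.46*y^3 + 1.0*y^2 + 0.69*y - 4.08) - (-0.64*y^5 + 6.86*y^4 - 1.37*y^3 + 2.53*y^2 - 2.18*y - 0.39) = 0.64*y^5 - 4.8*y^4 + 0.91*y^3 - 1.53*y^2 + 2.87*y - 3.69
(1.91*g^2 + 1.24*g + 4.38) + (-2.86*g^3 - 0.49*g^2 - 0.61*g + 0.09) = -2.86*g^3 + 1.42*g^2 + 0.63*g + 4.47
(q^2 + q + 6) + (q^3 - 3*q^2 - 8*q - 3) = q^3 - 2*q^2 - 7*q + 3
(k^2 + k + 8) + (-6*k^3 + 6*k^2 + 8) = -6*k^3 + 7*k^2 + k + 16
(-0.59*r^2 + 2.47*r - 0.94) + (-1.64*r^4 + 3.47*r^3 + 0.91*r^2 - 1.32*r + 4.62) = -1.64*r^4 + 3.47*r^3 + 0.32*r^2 + 1.15*r + 3.68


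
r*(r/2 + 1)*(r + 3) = r^3/2 + 5*r^2/2 + 3*r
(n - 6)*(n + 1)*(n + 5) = n^3 - 31*n - 30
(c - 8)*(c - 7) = c^2 - 15*c + 56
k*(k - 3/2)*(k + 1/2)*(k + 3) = k^4 + 2*k^3 - 15*k^2/4 - 9*k/4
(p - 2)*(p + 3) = p^2 + p - 6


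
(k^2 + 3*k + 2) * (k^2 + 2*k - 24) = k^4 + 5*k^3 - 16*k^2 - 68*k - 48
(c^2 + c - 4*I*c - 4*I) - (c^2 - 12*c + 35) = 13*c - 4*I*c - 35 - 4*I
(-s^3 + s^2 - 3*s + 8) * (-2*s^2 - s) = 2*s^5 - s^4 + 5*s^3 - 13*s^2 - 8*s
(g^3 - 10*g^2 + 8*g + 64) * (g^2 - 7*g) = g^5 - 17*g^4 + 78*g^3 + 8*g^2 - 448*g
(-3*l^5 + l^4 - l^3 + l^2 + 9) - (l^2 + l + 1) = -3*l^5 + l^4 - l^3 - l + 8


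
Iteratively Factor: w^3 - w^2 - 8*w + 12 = (w - 2)*(w^2 + w - 6) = (w - 2)*(w + 3)*(w - 2)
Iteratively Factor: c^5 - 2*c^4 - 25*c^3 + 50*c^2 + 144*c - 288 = (c + 3)*(c^4 - 5*c^3 - 10*c^2 + 80*c - 96) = (c + 3)*(c + 4)*(c^3 - 9*c^2 + 26*c - 24) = (c - 2)*(c + 3)*(c + 4)*(c^2 - 7*c + 12) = (c - 4)*(c - 2)*(c + 3)*(c + 4)*(c - 3)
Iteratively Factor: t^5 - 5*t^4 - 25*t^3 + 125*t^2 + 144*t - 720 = (t + 3)*(t^4 - 8*t^3 - t^2 + 128*t - 240) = (t + 3)*(t + 4)*(t^3 - 12*t^2 + 47*t - 60) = (t - 5)*(t + 3)*(t + 4)*(t^2 - 7*t + 12) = (t - 5)*(t - 4)*(t + 3)*(t + 4)*(t - 3)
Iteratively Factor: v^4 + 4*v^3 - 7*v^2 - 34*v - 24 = (v + 4)*(v^3 - 7*v - 6) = (v + 2)*(v + 4)*(v^2 - 2*v - 3) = (v + 1)*(v + 2)*(v + 4)*(v - 3)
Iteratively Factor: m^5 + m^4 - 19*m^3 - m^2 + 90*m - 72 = (m - 2)*(m^4 + 3*m^3 - 13*m^2 - 27*m + 36) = (m - 2)*(m - 1)*(m^3 + 4*m^2 - 9*m - 36) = (m - 2)*(m - 1)*(m + 4)*(m^2 - 9) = (m - 2)*(m - 1)*(m + 3)*(m + 4)*(m - 3)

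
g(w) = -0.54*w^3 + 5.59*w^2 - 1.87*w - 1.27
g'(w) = -1.62*w^2 + 11.18*w - 1.87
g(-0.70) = 2.96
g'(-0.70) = -10.49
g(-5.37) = 253.59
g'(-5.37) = -108.62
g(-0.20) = -0.67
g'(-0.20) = -4.17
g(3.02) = 29.19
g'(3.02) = 17.12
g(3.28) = 33.68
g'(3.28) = 17.37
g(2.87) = 26.64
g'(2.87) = 16.87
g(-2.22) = 36.34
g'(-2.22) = -34.67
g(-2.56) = 49.21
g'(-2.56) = -41.11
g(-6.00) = 327.83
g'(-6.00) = -127.27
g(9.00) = 41.03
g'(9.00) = -32.47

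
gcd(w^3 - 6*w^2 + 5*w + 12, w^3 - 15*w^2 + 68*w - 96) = w^2 - 7*w + 12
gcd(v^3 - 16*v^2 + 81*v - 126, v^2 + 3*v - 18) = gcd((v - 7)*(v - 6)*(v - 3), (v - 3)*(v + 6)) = v - 3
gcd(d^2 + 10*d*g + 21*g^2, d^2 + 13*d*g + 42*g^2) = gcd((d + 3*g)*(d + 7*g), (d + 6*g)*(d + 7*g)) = d + 7*g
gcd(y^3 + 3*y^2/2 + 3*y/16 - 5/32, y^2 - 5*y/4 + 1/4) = y - 1/4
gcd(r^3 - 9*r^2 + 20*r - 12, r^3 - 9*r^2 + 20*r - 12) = r^3 - 9*r^2 + 20*r - 12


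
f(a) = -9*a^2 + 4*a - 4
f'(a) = 4 - 18*a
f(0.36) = -3.73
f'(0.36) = -2.48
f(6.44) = -351.50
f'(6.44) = -111.92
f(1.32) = -14.40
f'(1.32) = -19.76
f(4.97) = -206.43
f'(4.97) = -85.46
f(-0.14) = -4.74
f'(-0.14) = 6.52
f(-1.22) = -22.28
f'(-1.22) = 25.96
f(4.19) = -145.24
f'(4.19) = -71.42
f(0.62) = -4.98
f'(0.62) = -7.16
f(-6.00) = -352.00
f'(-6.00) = 112.00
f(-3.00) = -97.00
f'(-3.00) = 58.00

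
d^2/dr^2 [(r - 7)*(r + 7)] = 2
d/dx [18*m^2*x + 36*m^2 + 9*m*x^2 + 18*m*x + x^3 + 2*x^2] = 18*m^2 + 18*m*x + 18*m + 3*x^2 + 4*x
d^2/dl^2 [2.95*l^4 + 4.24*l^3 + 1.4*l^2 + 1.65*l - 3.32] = 35.4*l^2 + 25.44*l + 2.8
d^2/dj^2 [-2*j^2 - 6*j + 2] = -4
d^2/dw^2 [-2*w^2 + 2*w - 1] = -4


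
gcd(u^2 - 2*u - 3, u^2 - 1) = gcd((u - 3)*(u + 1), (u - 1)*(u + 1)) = u + 1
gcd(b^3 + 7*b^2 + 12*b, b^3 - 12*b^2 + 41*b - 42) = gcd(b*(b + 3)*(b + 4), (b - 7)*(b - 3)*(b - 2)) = 1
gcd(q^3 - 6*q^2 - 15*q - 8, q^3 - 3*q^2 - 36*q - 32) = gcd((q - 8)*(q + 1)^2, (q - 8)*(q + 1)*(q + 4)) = q^2 - 7*q - 8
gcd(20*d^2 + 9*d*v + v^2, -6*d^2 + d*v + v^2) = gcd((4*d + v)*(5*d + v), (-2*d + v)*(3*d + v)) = 1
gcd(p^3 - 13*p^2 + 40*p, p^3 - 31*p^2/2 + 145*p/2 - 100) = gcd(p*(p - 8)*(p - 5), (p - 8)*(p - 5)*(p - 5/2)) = p^2 - 13*p + 40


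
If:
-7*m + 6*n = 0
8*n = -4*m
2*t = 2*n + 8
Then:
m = 0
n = 0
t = 4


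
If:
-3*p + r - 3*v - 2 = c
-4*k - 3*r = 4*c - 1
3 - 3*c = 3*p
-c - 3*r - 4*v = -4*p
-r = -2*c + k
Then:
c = 45/179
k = -271/179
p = 134/179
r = 361/179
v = -148/179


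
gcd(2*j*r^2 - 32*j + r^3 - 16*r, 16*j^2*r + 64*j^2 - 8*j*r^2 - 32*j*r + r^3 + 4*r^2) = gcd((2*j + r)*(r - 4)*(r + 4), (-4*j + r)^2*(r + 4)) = r + 4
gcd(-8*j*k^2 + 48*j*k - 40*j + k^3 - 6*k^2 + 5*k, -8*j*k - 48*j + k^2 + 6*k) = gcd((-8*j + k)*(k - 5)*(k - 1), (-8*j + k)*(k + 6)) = 8*j - k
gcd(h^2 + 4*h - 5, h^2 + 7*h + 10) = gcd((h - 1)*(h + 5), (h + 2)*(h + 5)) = h + 5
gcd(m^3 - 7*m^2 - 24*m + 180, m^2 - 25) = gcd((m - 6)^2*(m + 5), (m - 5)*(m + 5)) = m + 5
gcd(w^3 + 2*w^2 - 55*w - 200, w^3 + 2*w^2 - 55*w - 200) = w^3 + 2*w^2 - 55*w - 200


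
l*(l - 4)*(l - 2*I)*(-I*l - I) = -I*l^4 - 2*l^3 + 3*I*l^3 + 6*l^2 + 4*I*l^2 + 8*l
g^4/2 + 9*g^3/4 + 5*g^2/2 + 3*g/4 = g*(g/2 + 1/2)*(g + 1/2)*(g + 3)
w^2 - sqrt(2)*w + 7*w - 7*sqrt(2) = (w + 7)*(w - sqrt(2))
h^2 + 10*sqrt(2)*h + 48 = (h + 4*sqrt(2))*(h + 6*sqrt(2))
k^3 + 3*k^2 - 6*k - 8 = (k - 2)*(k + 1)*(k + 4)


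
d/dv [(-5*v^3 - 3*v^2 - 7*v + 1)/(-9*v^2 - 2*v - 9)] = (45*v^4 + 20*v^3 + 78*v^2 + 72*v + 65)/(81*v^4 + 36*v^3 + 166*v^2 + 36*v + 81)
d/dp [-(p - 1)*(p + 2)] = -2*p - 1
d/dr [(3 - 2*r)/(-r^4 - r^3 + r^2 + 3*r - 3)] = (-6*r^4 + 8*r^3 + 11*r^2 - 6*r - 3)/(r^8 + 2*r^7 - r^6 - 8*r^5 + r^4 + 12*r^3 + 3*r^2 - 18*r + 9)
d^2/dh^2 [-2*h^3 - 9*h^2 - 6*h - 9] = -12*h - 18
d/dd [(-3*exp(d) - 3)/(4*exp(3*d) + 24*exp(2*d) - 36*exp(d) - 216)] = 3*(3*(exp(d) + 1)*(exp(2*d) + 4*exp(d) - 3) - exp(3*d) - 6*exp(2*d) + 9*exp(d) + 54)*exp(d)/(4*(exp(3*d) + 6*exp(2*d) - 9*exp(d) - 54)^2)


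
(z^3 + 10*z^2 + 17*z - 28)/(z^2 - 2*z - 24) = (z^2 + 6*z - 7)/(z - 6)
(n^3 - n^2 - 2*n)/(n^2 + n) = n - 2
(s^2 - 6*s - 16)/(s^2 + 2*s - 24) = (s^2 - 6*s - 16)/(s^2 + 2*s - 24)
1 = 1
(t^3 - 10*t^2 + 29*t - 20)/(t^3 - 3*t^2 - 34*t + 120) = (t - 1)/(t + 6)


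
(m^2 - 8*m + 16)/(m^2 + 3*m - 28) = (m - 4)/(m + 7)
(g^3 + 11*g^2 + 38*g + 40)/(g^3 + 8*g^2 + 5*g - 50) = (g^2 + 6*g + 8)/(g^2 + 3*g - 10)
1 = 1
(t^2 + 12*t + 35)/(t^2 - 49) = (t + 5)/(t - 7)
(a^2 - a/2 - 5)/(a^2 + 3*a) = (a^2 - a/2 - 5)/(a*(a + 3))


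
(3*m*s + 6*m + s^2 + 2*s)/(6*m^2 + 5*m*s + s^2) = (s + 2)/(2*m + s)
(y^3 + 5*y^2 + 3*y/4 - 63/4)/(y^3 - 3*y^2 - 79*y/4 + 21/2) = (2*y^2 + 3*y - 9)/(2*y^2 - 13*y + 6)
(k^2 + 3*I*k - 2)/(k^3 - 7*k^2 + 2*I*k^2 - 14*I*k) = (k + I)/(k*(k - 7))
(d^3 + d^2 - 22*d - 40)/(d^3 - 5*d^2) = 1 + 6/d + 8/d^2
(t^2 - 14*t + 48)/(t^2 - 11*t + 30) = (t - 8)/(t - 5)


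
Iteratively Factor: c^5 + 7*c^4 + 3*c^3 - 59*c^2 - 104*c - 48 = (c - 3)*(c^4 + 10*c^3 + 33*c^2 + 40*c + 16) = (c - 3)*(c + 4)*(c^3 + 6*c^2 + 9*c + 4) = (c - 3)*(c + 4)^2*(c^2 + 2*c + 1) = (c - 3)*(c + 1)*(c + 4)^2*(c + 1)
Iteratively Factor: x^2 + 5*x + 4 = (x + 1)*(x + 4)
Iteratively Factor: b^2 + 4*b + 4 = (b + 2)*(b + 2)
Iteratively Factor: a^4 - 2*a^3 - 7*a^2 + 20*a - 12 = (a - 1)*(a^3 - a^2 - 8*a + 12) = (a - 1)*(a + 3)*(a^2 - 4*a + 4) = (a - 2)*(a - 1)*(a + 3)*(a - 2)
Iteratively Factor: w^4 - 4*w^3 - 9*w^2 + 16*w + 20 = (w - 5)*(w^3 + w^2 - 4*w - 4) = (w - 5)*(w + 2)*(w^2 - w - 2) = (w - 5)*(w + 1)*(w + 2)*(w - 2)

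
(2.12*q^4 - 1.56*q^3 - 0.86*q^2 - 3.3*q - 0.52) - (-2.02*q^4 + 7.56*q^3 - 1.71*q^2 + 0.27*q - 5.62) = 4.14*q^4 - 9.12*q^3 + 0.85*q^2 - 3.57*q + 5.1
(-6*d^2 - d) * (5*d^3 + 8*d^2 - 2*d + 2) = -30*d^5 - 53*d^4 + 4*d^3 - 10*d^2 - 2*d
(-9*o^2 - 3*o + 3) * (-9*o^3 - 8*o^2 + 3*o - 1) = 81*o^5 + 99*o^4 - 30*o^3 - 24*o^2 + 12*o - 3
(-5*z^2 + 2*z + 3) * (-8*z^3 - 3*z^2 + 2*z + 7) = 40*z^5 - z^4 - 40*z^3 - 40*z^2 + 20*z + 21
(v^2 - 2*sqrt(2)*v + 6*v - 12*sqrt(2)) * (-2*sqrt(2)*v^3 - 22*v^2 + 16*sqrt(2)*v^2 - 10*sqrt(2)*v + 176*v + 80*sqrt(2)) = -2*sqrt(2)*v^5 - 14*v^4 + 4*sqrt(2)*v^4 + 28*v^3 + 130*sqrt(2)*v^3 - 68*sqrt(2)*v^2 + 712*v^2 - 1632*sqrt(2)*v - 80*v - 1920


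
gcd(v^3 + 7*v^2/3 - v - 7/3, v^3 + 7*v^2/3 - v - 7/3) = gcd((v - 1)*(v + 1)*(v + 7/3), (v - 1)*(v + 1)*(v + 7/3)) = v^3 + 7*v^2/3 - v - 7/3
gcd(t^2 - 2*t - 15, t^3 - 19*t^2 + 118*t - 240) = t - 5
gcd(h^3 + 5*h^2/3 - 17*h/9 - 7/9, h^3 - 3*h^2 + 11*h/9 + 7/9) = h^2 - 2*h/3 - 1/3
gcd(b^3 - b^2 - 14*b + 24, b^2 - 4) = b - 2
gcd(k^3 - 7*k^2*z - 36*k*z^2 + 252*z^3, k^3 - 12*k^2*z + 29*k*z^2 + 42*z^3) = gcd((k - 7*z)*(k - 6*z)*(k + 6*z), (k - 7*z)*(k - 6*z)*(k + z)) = k^2 - 13*k*z + 42*z^2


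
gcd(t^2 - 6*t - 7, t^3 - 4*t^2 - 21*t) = t - 7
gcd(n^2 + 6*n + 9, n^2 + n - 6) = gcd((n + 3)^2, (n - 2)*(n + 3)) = n + 3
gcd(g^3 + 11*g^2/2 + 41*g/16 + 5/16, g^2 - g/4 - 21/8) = 1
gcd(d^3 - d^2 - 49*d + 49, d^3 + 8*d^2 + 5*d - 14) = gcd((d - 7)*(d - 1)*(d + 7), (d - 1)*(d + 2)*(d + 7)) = d^2 + 6*d - 7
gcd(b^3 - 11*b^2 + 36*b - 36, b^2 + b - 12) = b - 3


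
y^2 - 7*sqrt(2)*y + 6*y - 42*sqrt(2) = (y + 6)*(y - 7*sqrt(2))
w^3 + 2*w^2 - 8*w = w*(w - 2)*(w + 4)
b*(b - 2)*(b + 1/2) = b^3 - 3*b^2/2 - b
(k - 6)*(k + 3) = k^2 - 3*k - 18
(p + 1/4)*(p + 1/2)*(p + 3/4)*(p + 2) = p^4 + 7*p^3/2 + 59*p^2/16 + 47*p/32 + 3/16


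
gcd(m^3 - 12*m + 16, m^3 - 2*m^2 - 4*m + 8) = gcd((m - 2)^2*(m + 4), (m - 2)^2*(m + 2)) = m^2 - 4*m + 4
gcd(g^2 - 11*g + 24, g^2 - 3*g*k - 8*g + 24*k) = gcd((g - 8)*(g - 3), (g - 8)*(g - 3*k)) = g - 8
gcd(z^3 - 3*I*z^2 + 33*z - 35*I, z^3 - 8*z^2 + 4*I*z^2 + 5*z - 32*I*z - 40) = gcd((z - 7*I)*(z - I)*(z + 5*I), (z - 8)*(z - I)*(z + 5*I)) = z^2 + 4*I*z + 5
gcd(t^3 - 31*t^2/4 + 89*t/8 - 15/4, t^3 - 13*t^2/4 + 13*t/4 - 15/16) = t^2 - 7*t/4 + 5/8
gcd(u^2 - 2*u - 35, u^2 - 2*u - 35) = u^2 - 2*u - 35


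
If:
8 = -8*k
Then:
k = -1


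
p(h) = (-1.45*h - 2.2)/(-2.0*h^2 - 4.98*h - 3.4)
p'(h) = (-1.45*h - 2.2)*(4.0*h + 4.98)/(-2.0*h^2 - 4.98*h - 3.4)^2 - 1.45/(-2.0*h^2 - 4.98*h - 3.4) = (2.9*h^2 + 7.221*h - (1.45*h + 2.2)*(4.0*h + 4.98) + 4.93)/(2.0*h^2 + 4.98*h + 3.4)^2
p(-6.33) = -0.13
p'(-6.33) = -0.02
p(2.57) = 0.20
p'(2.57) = -0.06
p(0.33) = 0.51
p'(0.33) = -0.33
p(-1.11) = 1.76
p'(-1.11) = 1.49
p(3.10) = 0.18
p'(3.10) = -0.04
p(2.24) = 0.22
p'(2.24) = -0.07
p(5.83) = 0.11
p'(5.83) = -0.02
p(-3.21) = -0.31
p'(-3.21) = -0.12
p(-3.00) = -0.33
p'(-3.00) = -0.14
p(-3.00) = -0.33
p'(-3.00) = -0.14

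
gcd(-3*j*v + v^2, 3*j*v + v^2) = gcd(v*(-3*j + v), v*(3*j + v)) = v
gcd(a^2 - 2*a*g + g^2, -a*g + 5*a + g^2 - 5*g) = a - g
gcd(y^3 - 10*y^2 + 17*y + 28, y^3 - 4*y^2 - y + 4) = y^2 - 3*y - 4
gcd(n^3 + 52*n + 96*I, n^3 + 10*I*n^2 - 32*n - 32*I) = n + 2*I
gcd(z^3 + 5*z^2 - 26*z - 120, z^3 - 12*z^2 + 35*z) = z - 5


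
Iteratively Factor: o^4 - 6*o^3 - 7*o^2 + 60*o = (o)*(o^3 - 6*o^2 - 7*o + 60) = o*(o - 4)*(o^2 - 2*o - 15) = o*(o - 4)*(o + 3)*(o - 5)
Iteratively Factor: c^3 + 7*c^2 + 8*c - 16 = (c + 4)*(c^2 + 3*c - 4) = (c - 1)*(c + 4)*(c + 4)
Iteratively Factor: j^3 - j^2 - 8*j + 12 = (j + 3)*(j^2 - 4*j + 4) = (j - 2)*(j + 3)*(j - 2)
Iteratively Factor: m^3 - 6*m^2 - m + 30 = (m - 5)*(m^2 - m - 6) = (m - 5)*(m + 2)*(m - 3)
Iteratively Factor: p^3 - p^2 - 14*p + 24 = (p - 2)*(p^2 + p - 12) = (p - 2)*(p + 4)*(p - 3)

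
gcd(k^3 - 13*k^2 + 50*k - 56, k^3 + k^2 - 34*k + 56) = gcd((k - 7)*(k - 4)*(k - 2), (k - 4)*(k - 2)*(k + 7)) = k^2 - 6*k + 8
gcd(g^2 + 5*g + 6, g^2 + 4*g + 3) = g + 3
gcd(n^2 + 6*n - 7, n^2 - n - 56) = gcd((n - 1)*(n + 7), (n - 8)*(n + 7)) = n + 7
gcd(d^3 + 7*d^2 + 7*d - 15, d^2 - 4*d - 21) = d + 3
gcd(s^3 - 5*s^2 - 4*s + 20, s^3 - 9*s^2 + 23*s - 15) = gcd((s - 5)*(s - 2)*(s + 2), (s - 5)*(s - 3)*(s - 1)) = s - 5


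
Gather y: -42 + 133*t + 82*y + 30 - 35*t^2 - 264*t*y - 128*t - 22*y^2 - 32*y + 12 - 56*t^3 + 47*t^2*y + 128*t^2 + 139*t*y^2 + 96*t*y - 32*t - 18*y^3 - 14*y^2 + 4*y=-56*t^3 + 93*t^2 - 27*t - 18*y^3 + y^2*(139*t - 36) + y*(47*t^2 - 168*t + 54)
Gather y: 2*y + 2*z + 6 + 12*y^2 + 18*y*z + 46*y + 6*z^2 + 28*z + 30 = 12*y^2 + y*(18*z + 48) + 6*z^2 + 30*z + 36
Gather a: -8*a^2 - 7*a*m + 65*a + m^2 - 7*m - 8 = -8*a^2 + a*(65 - 7*m) + m^2 - 7*m - 8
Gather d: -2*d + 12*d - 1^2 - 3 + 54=10*d + 50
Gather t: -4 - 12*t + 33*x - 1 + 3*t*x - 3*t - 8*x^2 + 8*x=t*(3*x - 15) - 8*x^2 + 41*x - 5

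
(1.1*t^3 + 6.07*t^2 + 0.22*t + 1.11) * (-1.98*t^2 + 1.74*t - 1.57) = -2.178*t^5 - 10.1046*t^4 + 8.3992*t^3 - 11.3449*t^2 + 1.586*t - 1.7427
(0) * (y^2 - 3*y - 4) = 0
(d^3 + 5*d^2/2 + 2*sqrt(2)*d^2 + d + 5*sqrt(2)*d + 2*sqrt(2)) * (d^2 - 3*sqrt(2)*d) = d^5 - sqrt(2)*d^4 + 5*d^4/2 - 11*d^3 - 5*sqrt(2)*d^3/2 - 30*d^2 - sqrt(2)*d^2 - 12*d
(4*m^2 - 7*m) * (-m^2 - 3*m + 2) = -4*m^4 - 5*m^3 + 29*m^2 - 14*m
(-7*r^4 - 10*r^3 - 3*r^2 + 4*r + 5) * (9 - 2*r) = 14*r^5 - 43*r^4 - 84*r^3 - 35*r^2 + 26*r + 45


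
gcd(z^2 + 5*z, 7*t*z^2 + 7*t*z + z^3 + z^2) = z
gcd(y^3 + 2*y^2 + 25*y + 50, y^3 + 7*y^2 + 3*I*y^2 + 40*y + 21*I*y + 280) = y - 5*I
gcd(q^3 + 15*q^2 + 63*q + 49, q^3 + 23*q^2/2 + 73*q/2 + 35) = q + 7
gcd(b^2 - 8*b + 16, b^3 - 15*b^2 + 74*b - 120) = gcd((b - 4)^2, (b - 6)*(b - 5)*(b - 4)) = b - 4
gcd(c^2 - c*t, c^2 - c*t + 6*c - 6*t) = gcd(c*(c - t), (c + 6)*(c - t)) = -c + t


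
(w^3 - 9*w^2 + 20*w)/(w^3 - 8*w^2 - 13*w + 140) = w*(w - 4)/(w^2 - 3*w - 28)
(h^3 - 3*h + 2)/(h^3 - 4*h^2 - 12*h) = (h^2 - 2*h + 1)/(h*(h - 6))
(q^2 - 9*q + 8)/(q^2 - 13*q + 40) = (q - 1)/(q - 5)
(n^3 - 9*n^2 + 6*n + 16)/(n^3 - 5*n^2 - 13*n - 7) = (n^2 - 10*n + 16)/(n^2 - 6*n - 7)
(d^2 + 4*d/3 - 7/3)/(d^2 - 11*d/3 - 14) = (d - 1)/(d - 6)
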